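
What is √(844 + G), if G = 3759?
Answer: √4603 ≈ 67.845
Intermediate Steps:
√(844 + G) = √(844 + 3759) = √4603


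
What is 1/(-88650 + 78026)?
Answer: -1/10624 ≈ -9.4126e-5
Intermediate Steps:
1/(-88650 + 78026) = 1/(-10624) = -1/10624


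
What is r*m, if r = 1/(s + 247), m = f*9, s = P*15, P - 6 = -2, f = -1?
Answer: -9/307 ≈ -0.029316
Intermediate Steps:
P = 4 (P = 6 - 2 = 4)
s = 60 (s = 4*15 = 60)
m = -9 (m = -1*9 = -9)
r = 1/307 (r = 1/(60 + 247) = 1/307 ≈ 0.0032573)
r*m = (1/307)*(-9) = -9/307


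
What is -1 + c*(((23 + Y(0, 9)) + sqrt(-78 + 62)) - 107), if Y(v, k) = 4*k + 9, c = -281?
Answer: 10958 - 1124*I ≈ 10958.0 - 1124.0*I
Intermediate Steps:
Y(v, k) = 9 + 4*k
-1 + c*(((23 + Y(0, 9)) + sqrt(-78 + 62)) - 107) = -1 - 281*(((23 + (9 + 4*9)) + sqrt(-78 + 62)) - 107) = -1 - 281*(((23 + (9 + 36)) + sqrt(-16)) - 107) = -1 - 281*(((23 + 45) + 4*I) - 107) = -1 - 281*((68 + 4*I) - 107) = -1 - 281*(-39 + 4*I) = -1 + (10959 - 1124*I) = 10958 - 1124*I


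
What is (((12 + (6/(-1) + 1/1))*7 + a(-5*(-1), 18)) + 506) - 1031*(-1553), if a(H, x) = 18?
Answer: 1601716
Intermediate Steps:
(((12 + (6/(-1) + 1/1))*7 + a(-5*(-1), 18)) + 506) - 1031*(-1553) = (((12 + (6/(-1) + 1/1))*7 + 18) + 506) - 1031*(-1553) = (((12 + (6*(-1) + 1*1))*7 + 18) + 506) + 1601143 = (((12 + (-6 + 1))*7 + 18) + 506) + 1601143 = (((12 - 5)*7 + 18) + 506) + 1601143 = ((7*7 + 18) + 506) + 1601143 = ((49 + 18) + 506) + 1601143 = (67 + 506) + 1601143 = 573 + 1601143 = 1601716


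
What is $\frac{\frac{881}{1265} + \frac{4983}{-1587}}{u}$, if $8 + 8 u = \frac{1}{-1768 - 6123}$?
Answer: $\frac{4487895776}{1836738255} \approx 2.4434$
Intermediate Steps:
$u = - \frac{63129}{63128}$ ($u = -1 + \frac{1}{8 \left(-1768 - 6123\right)} = -1 + \frac{1}{8 \left(-7891\right)} = -1 + \frac{1}{8} \left(- \frac{1}{7891}\right) = -1 - \frac{1}{63128} = - \frac{63129}{63128} \approx -1.0$)
$\frac{\frac{881}{1265} + \frac{4983}{-1587}}{u} = \frac{\frac{881}{1265} + \frac{4983}{-1587}}{- \frac{63129}{63128}} = \left(881 \cdot \frac{1}{1265} + 4983 \left(- \frac{1}{1587}\right)\right) \left(- \frac{63128}{63129}\right) = \left(\frac{881}{1265} - \frac{1661}{529}\right) \left(- \frac{63128}{63129}\right) = \left(- \frac{71092}{29095}\right) \left(- \frac{63128}{63129}\right) = \frac{4487895776}{1836738255}$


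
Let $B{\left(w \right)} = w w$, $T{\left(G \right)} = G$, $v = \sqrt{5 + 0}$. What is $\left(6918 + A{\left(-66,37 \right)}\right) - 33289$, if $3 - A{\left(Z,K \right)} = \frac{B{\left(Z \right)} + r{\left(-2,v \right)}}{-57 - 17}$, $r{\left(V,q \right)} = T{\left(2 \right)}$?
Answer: $- \frac{973437}{37} \approx -26309.0$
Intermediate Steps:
$v = \sqrt{5} \approx 2.2361$
$r{\left(V,q \right)} = 2$
$B{\left(w \right)} = w^{2}$
$A{\left(Z,K \right)} = \frac{112}{37} + \frac{Z^{2}}{74}$ ($A{\left(Z,K \right)} = 3 - \frac{Z^{2} + 2}{-57 - 17} = 3 - \frac{2 + Z^{2}}{-74} = 3 - \left(2 + Z^{2}\right) \left(- \frac{1}{74}\right) = 3 - \left(- \frac{1}{37} - \frac{Z^{2}}{74}\right) = 3 + \left(\frac{1}{37} + \frac{Z^{2}}{74}\right) = \frac{112}{37} + \frac{Z^{2}}{74}$)
$\left(6918 + A{\left(-66,37 \right)}\right) - 33289 = \left(6918 + \left(\frac{112}{37} + \frac{\left(-66\right)^{2}}{74}\right)\right) - 33289 = \left(6918 + \left(\frac{112}{37} + \frac{1}{74} \cdot 4356\right)\right) - 33289 = \left(6918 + \left(\frac{112}{37} + \frac{2178}{37}\right)\right) - 33289 = \left(6918 + \frac{2290}{37}\right) - 33289 = \frac{258256}{37} - 33289 = - \frac{973437}{37}$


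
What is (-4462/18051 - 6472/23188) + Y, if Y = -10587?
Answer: -100717835411/9512877 ≈ -10588.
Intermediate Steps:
(-4462/18051 - 6472/23188) + Y = (-4462/18051 - 6472/23188) - 10587 = (-4462*1/18051 - 6472*1/23188) - 10587 = (-4462/18051 - 1618/5797) - 10587 = -5006612/9512877 - 10587 = -100717835411/9512877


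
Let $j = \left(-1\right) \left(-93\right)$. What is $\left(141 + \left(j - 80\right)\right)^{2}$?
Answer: $23716$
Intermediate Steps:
$j = 93$
$\left(141 + \left(j - 80\right)\right)^{2} = \left(141 + \left(93 - 80\right)\right)^{2} = \left(141 + 13\right)^{2} = 154^{2} = 23716$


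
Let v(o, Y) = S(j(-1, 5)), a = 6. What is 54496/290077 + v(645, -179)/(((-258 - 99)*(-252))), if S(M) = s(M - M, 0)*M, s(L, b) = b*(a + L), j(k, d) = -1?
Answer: 54496/290077 ≈ 0.18787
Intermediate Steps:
s(L, b) = b*(6 + L)
S(M) = 0 (S(M) = (0*(6 + (M - M)))*M = (0*(6 + 0))*M = (0*6)*M = 0*M = 0)
v(o, Y) = 0
54496/290077 + v(645, -179)/(((-258 - 99)*(-252))) = 54496/290077 + 0/(((-258 - 99)*(-252))) = 54496*(1/290077) + 0/((-357*(-252))) = 54496/290077 + 0/89964 = 54496/290077 + 0*(1/89964) = 54496/290077 + 0 = 54496/290077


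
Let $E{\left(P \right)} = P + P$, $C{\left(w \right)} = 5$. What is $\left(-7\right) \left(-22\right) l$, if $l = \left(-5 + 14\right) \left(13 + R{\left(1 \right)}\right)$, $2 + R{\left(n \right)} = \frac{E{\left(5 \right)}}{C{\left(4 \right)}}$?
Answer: $18018$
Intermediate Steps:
$E{\left(P \right)} = 2 P$
$R{\left(n \right)} = 0$ ($R{\left(n \right)} = -2 + \frac{2 \cdot 5}{5} = -2 + 10 \cdot \frac{1}{5} = -2 + 2 = 0$)
$l = 117$ ($l = \left(-5 + 14\right) \left(13 + 0\right) = 9 \cdot 13 = 117$)
$\left(-7\right) \left(-22\right) l = \left(-7\right) \left(-22\right) 117 = 154 \cdot 117 = 18018$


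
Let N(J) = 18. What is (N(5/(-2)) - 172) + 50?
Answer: -104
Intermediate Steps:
(N(5/(-2)) - 172) + 50 = (18 - 172) + 50 = -154 + 50 = -104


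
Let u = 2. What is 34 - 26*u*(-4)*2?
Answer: 450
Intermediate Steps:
34 - 26*u*(-4)*2 = 34 - 26*2*(-4)*2 = 34 - (-208)*2 = 34 - 26*(-16) = 34 + 416 = 450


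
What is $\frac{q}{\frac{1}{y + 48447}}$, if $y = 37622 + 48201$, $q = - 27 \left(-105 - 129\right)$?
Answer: $848317860$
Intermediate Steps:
$q = 6318$ ($q = \left(-27\right) \left(-234\right) = 6318$)
$y = 85823$
$\frac{q}{\frac{1}{y + 48447}} = \frac{6318}{\frac{1}{85823 + 48447}} = \frac{6318}{\frac{1}{134270}} = 6318 \frac{1}{\frac{1}{134270}} = 6318 \cdot 134270 = 848317860$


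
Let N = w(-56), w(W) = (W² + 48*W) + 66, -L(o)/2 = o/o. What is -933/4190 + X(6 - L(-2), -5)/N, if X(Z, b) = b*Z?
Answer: -323581/1076830 ≈ -0.30049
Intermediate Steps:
L(o) = -2 (L(o) = -2*o/o = -2*1 = -2)
w(W) = 66 + W² + 48*W
N = 514 (N = 66 + (-56)² + 48*(-56) = 66 + 3136 - 2688 = 514)
X(Z, b) = Z*b
-933/4190 + X(6 - L(-2), -5)/N = -933/4190 + ((6 - 1*(-2))*(-5))/514 = -933*1/4190 + ((6 + 2)*(-5))*(1/514) = -933/4190 + (8*(-5))*(1/514) = -933/4190 - 40*1/514 = -933/4190 - 20/257 = -323581/1076830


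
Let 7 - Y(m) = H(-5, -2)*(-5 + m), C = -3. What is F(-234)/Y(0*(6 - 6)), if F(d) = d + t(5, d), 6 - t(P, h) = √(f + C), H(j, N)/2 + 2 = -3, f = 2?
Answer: 228/43 + I/43 ≈ 5.3023 + 0.023256*I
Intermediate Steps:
H(j, N) = -10 (H(j, N) = -4 + 2*(-3) = -4 - 6 = -10)
Y(m) = -43 + 10*m (Y(m) = 7 - (-10)*(-5 + m) = 7 - (50 - 10*m) = 7 + (-50 + 10*m) = -43 + 10*m)
t(P, h) = 6 - I (t(P, h) = 6 - √(2 - 3) = 6 - √(-1) = 6 - I)
F(d) = 6 + d - I (F(d) = d + (6 - I) = 6 + d - I)
F(-234)/Y(0*(6 - 6)) = (6 - 234 - I)/(-43 + 10*(0*(6 - 6))) = (-228 - I)/(-43 + 10*(0*0)) = (-228 - I)/(-43 + 10*0) = (-228 - I)/(-43 + 0) = (-228 - I)/(-43) = (-228 - I)*(-1/43) = 228/43 + I/43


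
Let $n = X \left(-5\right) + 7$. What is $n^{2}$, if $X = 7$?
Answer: $784$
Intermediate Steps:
$n = -28$ ($n = 7 \left(-5\right) + 7 = -35 + 7 = -28$)
$n^{2} = \left(-28\right)^{2} = 784$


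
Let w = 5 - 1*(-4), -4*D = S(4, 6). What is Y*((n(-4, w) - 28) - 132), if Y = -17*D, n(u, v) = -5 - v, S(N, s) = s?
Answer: -4437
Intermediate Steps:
D = -3/2 (D = -¼*6 = -3/2 ≈ -1.5000)
w = 9 (w = 5 + 4 = 9)
Y = 51/2 (Y = -17*(-3/2) = 51/2 ≈ 25.500)
Y*((n(-4, w) - 28) - 132) = 51*(((-5 - 1*9) - 28) - 132)/2 = 51*(((-5 - 9) - 28) - 132)/2 = 51*((-14 - 28) - 132)/2 = 51*(-42 - 132)/2 = (51/2)*(-174) = -4437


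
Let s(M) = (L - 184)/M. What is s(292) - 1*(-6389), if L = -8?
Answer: 466349/73 ≈ 6388.3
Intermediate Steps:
s(M) = -192/M (s(M) = (-8 - 184)/M = -192/M)
s(292) - 1*(-6389) = -192/292 - 1*(-6389) = -192*1/292 + 6389 = -48/73 + 6389 = 466349/73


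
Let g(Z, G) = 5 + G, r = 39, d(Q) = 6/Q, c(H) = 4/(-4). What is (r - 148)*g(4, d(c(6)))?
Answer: 109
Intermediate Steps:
c(H) = -1 (c(H) = 4*(-1/4) = -1)
(r - 148)*g(4, d(c(6))) = (39 - 148)*(5 + 6/(-1)) = -109*(5 + 6*(-1)) = -109*(5 - 6) = -109*(-1) = 109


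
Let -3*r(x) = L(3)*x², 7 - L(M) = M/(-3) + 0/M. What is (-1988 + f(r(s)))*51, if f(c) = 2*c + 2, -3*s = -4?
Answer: -915926/9 ≈ -1.0177e+5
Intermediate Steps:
s = 4/3 (s = -⅓*(-4) = 4/3 ≈ 1.3333)
L(M) = 7 + M/3 (L(M) = 7 - (M/(-3) + 0/M) = 7 - (M*(-⅓) + 0) = 7 - (-M/3 + 0) = 7 - (-1)*M/3 = 7 + M/3)
r(x) = -8*x²/3 (r(x) = -(7 + (⅓)*3)*x²/3 = -(7 + 1)*x²/3 = -8*x²/3)
f(c) = 2 + 2*c
(-1988 + f(r(s)))*51 = (-1988 + (2 + 2*(-8*(4/3)²/3)))*51 = (-1988 + (2 + 2*(-8/3*16/9)))*51 = (-1988 + (2 + 2*(-128/27)))*51 = (-1988 + (2 - 256/27))*51 = (-1988 - 202/27)*51 = -53878/27*51 = -915926/9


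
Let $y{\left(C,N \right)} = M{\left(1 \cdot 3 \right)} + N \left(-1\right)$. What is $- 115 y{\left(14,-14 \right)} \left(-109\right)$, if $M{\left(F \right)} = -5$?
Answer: $112815$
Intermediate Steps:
$y{\left(C,N \right)} = -5 - N$ ($y{\left(C,N \right)} = -5 + N \left(-1\right) = -5 - N$)
$- 115 y{\left(14,-14 \right)} \left(-109\right) = - 115 \left(-5 - -14\right) \left(-109\right) = - 115 \left(-5 + 14\right) \left(-109\right) = \left(-115\right) 9 \left(-109\right) = \left(-1035\right) \left(-109\right) = 112815$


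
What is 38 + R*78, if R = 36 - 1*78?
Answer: -3238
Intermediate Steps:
R = -42 (R = 36 - 78 = -42)
38 + R*78 = 38 - 42*78 = 38 - 3276 = -3238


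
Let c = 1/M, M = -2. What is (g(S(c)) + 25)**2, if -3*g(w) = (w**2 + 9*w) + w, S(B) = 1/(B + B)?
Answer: 784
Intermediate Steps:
c = -1/2 (c = 1/(-2) = -1/2 ≈ -0.50000)
S(B) = 1/(2*B)
g(w) = -10*w/3 - w**2/3 (g(w) = -((w**2 + 9*w) + w)/3 = -(w**2 + 10*w)/3 = -10*w/3 - w**2/3)
(g(S(c)) + 25)**2 = (-1/(2*(-1/2))*(10 + 1/(2*(-1/2)))/3 + 25)**2 = (-(1/2)*(-2)*(10 + (1/2)*(-2))/3 + 25)**2 = (-1/3*(-1)*(10 - 1) + 25)**2 = (-1/3*(-1)*9 + 25)**2 = (3 + 25)**2 = 28**2 = 784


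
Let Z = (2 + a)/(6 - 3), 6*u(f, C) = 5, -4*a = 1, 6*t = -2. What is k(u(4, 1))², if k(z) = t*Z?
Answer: 49/1296 ≈ 0.037809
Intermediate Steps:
t = -⅓ (t = (⅙)*(-2) = -⅓ ≈ -0.33333)
a = -¼ (a = -¼*1 = -¼ ≈ -0.25000)
u(f, C) = ⅚ (u(f, C) = (⅙)*5 = ⅚)
Z = 7/12 (Z = (2 - ¼)/(6 - 3) = (7/4)/3 = (7/4)*(⅓) = 7/12 ≈ 0.58333)
k(z) = -7/36 (k(z) = -⅓*7/12 = -7/36)
k(u(4, 1))² = (-7/36)² = 49/1296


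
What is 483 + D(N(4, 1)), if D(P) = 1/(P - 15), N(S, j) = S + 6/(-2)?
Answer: 6761/14 ≈ 482.93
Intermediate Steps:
N(S, j) = -3 + S (N(S, j) = S + 6*(-½) = S - 3 = -3 + S)
D(P) = 1/(-15 + P)
483 + D(N(4, 1)) = 483 + 1/(-15 + (-3 + 4)) = 483 + 1/(-15 + 1) = 483 + 1/(-14) = 483 - 1/14 = 6761/14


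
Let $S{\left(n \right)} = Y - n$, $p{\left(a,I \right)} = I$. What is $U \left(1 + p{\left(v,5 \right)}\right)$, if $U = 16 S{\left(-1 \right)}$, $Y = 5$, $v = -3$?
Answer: $576$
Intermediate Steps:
$S{\left(n \right)} = 5 - n$
$U = 96$ ($U = 16 \left(5 - -1\right) = 16 \left(5 + 1\right) = 16 \cdot 6 = 96$)
$U \left(1 + p{\left(v,5 \right)}\right) = 96 \left(1 + 5\right) = 96 \cdot 6 = 576$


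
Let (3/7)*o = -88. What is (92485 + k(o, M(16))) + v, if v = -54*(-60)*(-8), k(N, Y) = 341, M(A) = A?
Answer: 66906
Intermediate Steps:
o = -616/3 (o = (7/3)*(-88) = -616/3 ≈ -205.33)
v = -25920 (v = 3240*(-8) = -25920)
(92485 + k(o, M(16))) + v = (92485 + 341) - 25920 = 92826 - 25920 = 66906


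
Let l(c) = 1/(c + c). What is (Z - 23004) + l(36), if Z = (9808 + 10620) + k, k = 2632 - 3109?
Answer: -219815/72 ≈ -3053.0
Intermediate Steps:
k = -477
l(c) = 1/(2*c)
Z = 19951 (Z = (9808 + 10620) - 477 = 20428 - 477 = 19951)
(Z - 23004) + l(36) = (19951 - 23004) + (1/2)/36 = -3053 + (1/2)*(1/36) = -3053 + 1/72 = -219815/72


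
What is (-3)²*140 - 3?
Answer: 1257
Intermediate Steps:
(-3)²*140 - 3 = 9*140 - 3 = 1260 - 3 = 1257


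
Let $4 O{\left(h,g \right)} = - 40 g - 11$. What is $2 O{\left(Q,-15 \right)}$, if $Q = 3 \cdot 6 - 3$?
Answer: $\frac{589}{2} \approx 294.5$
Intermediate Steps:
$Q = 15$ ($Q = 18 - 3 = 15$)
$O{\left(h,g \right)} = - \frac{11}{4} - 10 g$ ($O{\left(h,g \right)} = \frac{- 40 g - 11}{4} = \frac{-11 - 40 g}{4} = - \frac{11}{4} - 10 g$)
$2 O{\left(Q,-15 \right)} = 2 \left(- \frac{11}{4} - -150\right) = 2 \left(- \frac{11}{4} + 150\right) = 2 \cdot \frac{589}{4} = \frac{589}{2}$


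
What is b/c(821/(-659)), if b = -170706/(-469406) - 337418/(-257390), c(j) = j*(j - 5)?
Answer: 1569026628806723/7290726431351790 ≈ 0.21521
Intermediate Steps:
c(j) = j*(-5 + j)
b = 7225858966/4315014655 (b = -170706*(-1/469406) - 337418*(-1/257390) = 85353/234703 + 168709/128695 = 7225858966/4315014655 ≈ 1.6746)
b/c(821/(-659)) = 7225858966/(4315014655*(((821/(-659))*(-5 + 821/(-659))))) = 7225858966/(4315014655*(((821*(-1/659))*(-5 + 821*(-1/659))))) = 7225858966/(4315014655*((-821*(-5 - 821/659)/659))) = 7225858966/(4315014655*((-821/659*(-4116/659)))) = 7225858966/(4315014655*(3379236/434281)) = (7225858966/4315014655)*(434281/3379236) = 1569026628806723/7290726431351790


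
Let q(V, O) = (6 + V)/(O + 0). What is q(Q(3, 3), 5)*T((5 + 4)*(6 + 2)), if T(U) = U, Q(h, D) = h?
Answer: 648/5 ≈ 129.60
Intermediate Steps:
q(V, O) = (6 + V)/O
q(Q(3, 3), 5)*T((5 + 4)*(6 + 2)) = ((6 + 3)/5)*((5 + 4)*(6 + 2)) = ((1/5)*9)*(9*8) = (9/5)*72 = 648/5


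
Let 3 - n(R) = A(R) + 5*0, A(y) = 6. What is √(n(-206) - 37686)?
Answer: I*√37689 ≈ 194.14*I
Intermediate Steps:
n(R) = -3 (n(R) = 3 - (6 + 5*0) = 3 - (6 + 0) = 3 - 1*6 = 3 - 6 = -3)
√(n(-206) - 37686) = √(-3 - 37686) = √(-37689) = I*√37689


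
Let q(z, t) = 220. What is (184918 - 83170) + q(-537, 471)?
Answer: 101968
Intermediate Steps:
(184918 - 83170) + q(-537, 471) = (184918 - 83170) + 220 = 101748 + 220 = 101968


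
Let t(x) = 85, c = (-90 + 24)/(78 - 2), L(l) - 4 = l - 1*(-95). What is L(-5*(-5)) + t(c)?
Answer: 209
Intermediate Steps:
L(l) = 99 + l (L(l) = 4 + (l - 1*(-95)) = 4 + (l + 95) = 4 + (95 + l) = 99 + l)
c = -33/38 (c = -66/76 = -66*1/76 = -33/38 ≈ -0.86842)
L(-5*(-5)) + t(c) = (99 - 5*(-5)) + 85 = (99 + 25) + 85 = 124 + 85 = 209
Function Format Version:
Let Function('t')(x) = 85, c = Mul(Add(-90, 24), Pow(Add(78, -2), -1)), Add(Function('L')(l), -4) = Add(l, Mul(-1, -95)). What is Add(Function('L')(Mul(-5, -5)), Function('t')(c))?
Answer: 209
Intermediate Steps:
Function('L')(l) = Add(99, l) (Function('L')(l) = Add(4, Add(l, Mul(-1, -95))) = Add(4, Add(l, 95)) = Add(4, Add(95, l)) = Add(99, l))
c = Rational(-33, 38) (c = Mul(-66, Pow(76, -1)) = Mul(-66, Rational(1, 76)) = Rational(-33, 38) ≈ -0.86842)
Add(Function('L')(Mul(-5, -5)), Function('t')(c)) = Add(Add(99, Mul(-5, -5)), 85) = Add(Add(99, 25), 85) = Add(124, 85) = 209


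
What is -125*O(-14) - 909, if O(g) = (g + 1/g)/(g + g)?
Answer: -380953/392 ≈ -971.82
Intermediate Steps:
O(g) = (g + 1/g)/(2*g) (O(g) = (g + 1/g)/((2*g)) = (g + 1/g)*(1/(2*g)) = (g + 1/g)/(2*g))
-125*O(-14) - 909 = -125*(1 + (-14)**2)/(2*(-14)**2) - 909 = -125*(1 + 196)/(2*196) - 909 = -125*197/(2*196) - 909 = -125*197/392 - 909 = -24625/392 - 909 = -380953/392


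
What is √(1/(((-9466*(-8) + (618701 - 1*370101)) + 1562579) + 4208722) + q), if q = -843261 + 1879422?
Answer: √38500316077807979830/6095629 ≈ 1017.9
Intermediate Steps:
q = 1036161
√(1/(((-9466*(-8) + (618701 - 1*370101)) + 1562579) + 4208722) + q) = √(1/(((-9466*(-8) + (618701 - 1*370101)) + 1562579) + 4208722) + 1036161) = √(1/(((75728 + (618701 - 370101)) + 1562579) + 4208722) + 1036161) = √(1/(((75728 + 248600) + 1562579) + 4208722) + 1036161) = √(1/((324328 + 1562579) + 4208722) + 1036161) = √(1/(1886907 + 4208722) + 1036161) = √(1/6095629 + 1036161) = √(6316053040270/6095629) = √38500316077807979830/6095629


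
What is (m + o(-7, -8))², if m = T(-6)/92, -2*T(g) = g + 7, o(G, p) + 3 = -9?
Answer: 4879681/33856 ≈ 144.13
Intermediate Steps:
o(G, p) = -12 (o(G, p) = -3 - 9 = -12)
T(g) = -7/2 - g/2 (T(g) = -(g + 7)/2 = -(7 + g)/2 = -7/2 - g/2)
m = -1/184 (m = (-7/2 - ½*(-6))/92 = (-7/2 + 3)*(1/92) = -½*1/92 = -1/184 ≈ -0.0054348)
(m + o(-7, -8))² = (-1/184 - 12)² = (-2209/184)² = 4879681/33856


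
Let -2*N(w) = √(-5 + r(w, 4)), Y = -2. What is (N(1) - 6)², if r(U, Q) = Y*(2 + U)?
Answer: (12 + I*√11)²/4 ≈ 33.25 + 19.9*I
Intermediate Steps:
r(U, Q) = -4 - 2*U (r(U, Q) = -2*(2 + U) = -4 - 2*U)
N(w) = -√(-9 - 2*w)/2 (N(w) = -√(-5 + (-4 - 2*w))/2 = -√(-9 - 2*w)/2)
(N(1) - 6)² = (-√(-9 - 2*1)/2 - 6)² = (-√(-9 - 2)/2 - 6)² = (-I*√11/2 - 6)² = (-6 - I*√11/2)²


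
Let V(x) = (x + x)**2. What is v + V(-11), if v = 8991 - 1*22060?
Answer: -12585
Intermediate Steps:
v = -13069 (v = 8991 - 22060 = -13069)
V(x) = 4*x**2 (V(x) = (2*x)**2 = 4*x**2)
v + V(-11) = -13069 + 4*(-11)**2 = -13069 + 4*121 = -13069 + 484 = -12585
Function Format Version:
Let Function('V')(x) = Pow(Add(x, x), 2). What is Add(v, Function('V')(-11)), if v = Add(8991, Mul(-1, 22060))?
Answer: -12585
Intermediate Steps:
v = -13069 (v = Add(8991, -22060) = -13069)
Function('V')(x) = Mul(4, Pow(x, 2)) (Function('V')(x) = Pow(Mul(2, x), 2) = Mul(4, Pow(x, 2)))
Add(v, Function('V')(-11)) = Add(-13069, Mul(4, Pow(-11, 2))) = Add(-13069, Mul(4, 121)) = Add(-13069, 484) = -12585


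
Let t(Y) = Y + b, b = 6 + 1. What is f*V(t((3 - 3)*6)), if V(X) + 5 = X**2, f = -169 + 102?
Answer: -2948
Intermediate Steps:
f = -67
b = 7
t(Y) = 7 + Y (t(Y) = Y + 7 = 7 + Y)
V(X) = -5 + X**2
f*V(t((3 - 3)*6)) = -67*(-5 + (7 + (3 - 3)*6)**2) = -67*(-5 + (7 + 0*6)**2) = -67*(-5 + (7 + 0)**2) = -67*(-5 + 7**2) = -67*(-5 + 49) = -67*44 = -2948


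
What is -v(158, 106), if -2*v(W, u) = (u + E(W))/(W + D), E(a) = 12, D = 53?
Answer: 59/211 ≈ 0.27962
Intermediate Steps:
v(W, u) = -(12 + u)/(2*(53 + W)) (v(W, u) = -(u + 12)/(2*(W + 53)) = -(12 + u)/(2*(53 + W)))
-v(158, 106) = -(-12 - 1*106)/(2*(53 + 158)) = -(-12 - 106)/(2*211) = -(-118)/(2*211) = -1*(-59/211) = 59/211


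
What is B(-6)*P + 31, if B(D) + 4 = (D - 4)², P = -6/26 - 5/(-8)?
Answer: 895/13 ≈ 68.846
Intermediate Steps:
P = 41/104 (P = -6*1/26 - 5*(-⅛) = -3/13 + 5/8 = 41/104 ≈ 0.39423)
B(D) = -4 + (-4 + D)² (B(D) = -4 + (D - 4)² = -4 + (-4 + D)²)
B(-6)*P + 31 = (-4 + (-4 - 6)²)*(41/104) + 31 = (-4 + (-10)²)*(41/104) + 31 = (-4 + 100)*(41/104) + 31 = 96*(41/104) + 31 = 492/13 + 31 = 895/13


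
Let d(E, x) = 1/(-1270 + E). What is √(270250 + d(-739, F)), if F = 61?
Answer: √22260222209/287 ≈ 519.86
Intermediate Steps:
√(270250 + d(-739, F)) = √(270250 + 1/(-1270 - 739)) = √(270250 + 1/(-2009)) = √(270250 - 1/2009) = √(542932249/2009) = √22260222209/287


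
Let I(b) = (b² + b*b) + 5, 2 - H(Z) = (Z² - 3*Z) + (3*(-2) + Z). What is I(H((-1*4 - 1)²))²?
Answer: 413427138289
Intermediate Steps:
H(Z) = 8 - Z² + 2*Z (H(Z) = 2 - ((Z² - 3*Z) + (3*(-2) + Z)) = 2 - ((Z² - 3*Z) + (-6 + Z)) = 2 - (-6 + Z² - 2*Z) = 2 + (6 - Z² + 2*Z) = 8 - Z² + 2*Z)
I(b) = 5 + 2*b² (I(b) = (b² + b²) + 5 = 2*b² + 5 = 5 + 2*b²)
I(H((-1*4 - 1)²))² = (5 + 2*(8 - ((-1*4 - 1)²)² + 2*(-1*4 - 1)²)²)² = (5 + 2*(8 - ((-4 - 1)²)² + 2*(-4 - 1)²)²)² = (5 + 2*(8 - ((-5)²)² + 2*(-5)²)²)² = (5 + 2*(8 - 1*25² + 2*25)²)² = (5 + 2*(8 - 1*625 + 50)²)² = (5 + 2*(8 - 625 + 50)²)² = (5 + 2*(-567)²)² = (5 + 2*321489)² = (5 + 642978)² = 642983² = 413427138289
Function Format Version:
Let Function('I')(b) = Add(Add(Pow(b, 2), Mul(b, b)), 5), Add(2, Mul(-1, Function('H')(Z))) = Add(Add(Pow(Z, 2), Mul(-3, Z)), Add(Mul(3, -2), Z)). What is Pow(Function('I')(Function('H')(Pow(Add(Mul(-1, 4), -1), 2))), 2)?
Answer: 413427138289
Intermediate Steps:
Function('H')(Z) = Add(8, Mul(-1, Pow(Z, 2)), Mul(2, Z)) (Function('H')(Z) = Add(2, Mul(-1, Add(Add(Pow(Z, 2), Mul(-3, Z)), Add(Mul(3, -2), Z)))) = Add(2, Mul(-1, Add(Add(Pow(Z, 2), Mul(-3, Z)), Add(-6, Z)))) = Add(2, Mul(-1, Add(-6, Pow(Z, 2), Mul(-2, Z)))) = Add(2, Add(6, Mul(-1, Pow(Z, 2)), Mul(2, Z))) = Add(8, Mul(-1, Pow(Z, 2)), Mul(2, Z)))
Function('I')(b) = Add(5, Mul(2, Pow(b, 2))) (Function('I')(b) = Add(Add(Pow(b, 2), Pow(b, 2)), 5) = Add(Mul(2, Pow(b, 2)), 5) = Add(5, Mul(2, Pow(b, 2))))
Pow(Function('I')(Function('H')(Pow(Add(Mul(-1, 4), -1), 2))), 2) = Pow(Add(5, Mul(2, Pow(Add(8, Mul(-1, Pow(Pow(Add(Mul(-1, 4), -1), 2), 2)), Mul(2, Pow(Add(Mul(-1, 4), -1), 2))), 2))), 2) = Pow(Add(5, Mul(2, Pow(Add(8, Mul(-1, Pow(Pow(Add(-4, -1), 2), 2)), Mul(2, Pow(Add(-4, -1), 2))), 2))), 2) = Pow(Add(5, Mul(2, Pow(Add(8, Mul(-1, Pow(Pow(-5, 2), 2)), Mul(2, Pow(-5, 2))), 2))), 2) = Pow(Add(5, Mul(2, Pow(Add(8, Mul(-1, Pow(25, 2)), Mul(2, 25)), 2))), 2) = Pow(Add(5, Mul(2, Pow(Add(8, Mul(-1, 625), 50), 2))), 2) = Pow(Add(5, Mul(2, Pow(Add(8, -625, 50), 2))), 2) = Pow(Add(5, Mul(2, Pow(-567, 2))), 2) = Pow(Add(5, Mul(2, 321489)), 2) = Pow(Add(5, 642978), 2) = Pow(642983, 2) = 413427138289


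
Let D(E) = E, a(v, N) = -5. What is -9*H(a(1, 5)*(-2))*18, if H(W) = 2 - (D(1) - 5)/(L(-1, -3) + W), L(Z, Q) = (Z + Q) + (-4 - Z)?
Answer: -540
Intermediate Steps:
L(Z, Q) = -4 + Q (L(Z, Q) = (Q + Z) + (-4 - Z) = -4 + Q)
H(W) = 2 + 4/(-7 + W) (H(W) = 2 - (1 - 5)/((-4 - 3) + W) = 2 - (-4)/(-7 + W) = 2 + 4/(-7 + W))
-9*H(a(1, 5)*(-2))*18 = -18*(-5 - 5*(-2))/(-7 - 5*(-2))*18 = -18*(-5 + 10)/(-7 + 10)*18 = -18*5/3*18 = -9*10/3*18 = -30*18 = -540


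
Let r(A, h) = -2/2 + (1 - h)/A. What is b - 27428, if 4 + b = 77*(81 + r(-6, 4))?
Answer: -42467/2 ≈ -21234.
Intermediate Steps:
r(A, h) = -1 + (1 - h)/A (r(A, h) = -2*1/2 + (1 - h)/A = -1 + (1 - h)/A)
b = 12389/2 (b = -4 + 77*(81 + (1 - 1*(-6) - 1*4)/(-6)) = -4 + 77*(81 - (1 + 6 - 4)/6) = -4 + 77*(81 - 1/6*3) = -4 + 77*(81 - 1/2) = -4 + 77*(161/2) = -4 + 12397/2 = 12389/2 ≈ 6194.5)
b - 27428 = 12389/2 - 27428 = -42467/2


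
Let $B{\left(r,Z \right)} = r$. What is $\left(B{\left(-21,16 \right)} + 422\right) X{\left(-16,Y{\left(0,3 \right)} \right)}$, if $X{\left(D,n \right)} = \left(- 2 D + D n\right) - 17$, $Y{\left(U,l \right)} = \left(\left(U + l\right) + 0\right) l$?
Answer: $-51729$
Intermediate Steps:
$Y{\left(U,l \right)} = l \left(U + l\right)$ ($Y{\left(U,l \right)} = \left(U + l\right) l = l \left(U + l\right)$)
$X{\left(D,n \right)} = -17 - 2 D + D n$
$\left(B{\left(-21,16 \right)} + 422\right) X{\left(-16,Y{\left(0,3 \right)} \right)} = \left(-21 + 422\right) \left(-17 - -32 - 16 \cdot 3 \left(0 + 3\right)\right) = 401 \left(-17 + 32 - 16 \cdot 3 \cdot 3\right) = 401 \left(-17 + 32 - 144\right) = 401 \left(-129\right) = -51729$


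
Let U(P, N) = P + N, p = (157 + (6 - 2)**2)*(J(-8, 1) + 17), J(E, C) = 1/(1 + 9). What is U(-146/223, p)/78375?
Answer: 6595549/174776250 ≈ 0.037737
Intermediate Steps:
J(E, C) = 1/10
p = 29583/10 (p = (157 + (6 - 2)**2)*(1/10 + 17) = (157 + 4**2)*(171/10) = (157 + 16)*(171/10) = 173*(171/10) = 29583/10 ≈ 2958.3)
U(P, N) = N + P
U(-146/223, p)/78375 = (29583/10 - 146/223)/78375 = (29583/10 - 146*1/223)*(1/78375) = (29583/10 - 146/223)*(1/78375) = (6595549/2230)*(1/78375) = 6595549/174776250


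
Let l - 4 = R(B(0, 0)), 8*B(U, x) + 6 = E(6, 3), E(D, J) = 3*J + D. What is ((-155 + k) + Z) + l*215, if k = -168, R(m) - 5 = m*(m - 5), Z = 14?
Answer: 44079/64 ≈ 688.73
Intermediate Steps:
E(D, J) = D + 3*J
B(U, x) = 9/8 (B(U, x) = -¾ + (6 + 3*3)/8 = -¾ + (6 + 9)/8 = -¾ + (⅛)*15 = -¾ + 15/8 = 9/8)
R(m) = 5 + m*(-5 + m) (R(m) = 5 + m*(m - 5) = 5 + m*(-5 + m))
l = 297/64 (l = 4 + (5 + (9/8)² - 5*9/8) = 4 + (5 + 81/64 - 45/8) = 4 + 41/64 = 297/64 ≈ 4.6406)
((-155 + k) + Z) + l*215 = ((-155 - 168) + 14) + (297/64)*215 = (-323 + 14) + 63855/64 = -309 + 63855/64 = 44079/64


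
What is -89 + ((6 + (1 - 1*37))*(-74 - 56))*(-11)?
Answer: -42989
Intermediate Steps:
-89 + ((6 + (1 - 1*37))*(-74 - 56))*(-11) = -89 + ((6 + (1 - 37))*(-130))*(-11) = -89 + ((6 - 36)*(-130))*(-11) = -89 - 30*(-130)*(-11) = -89 + 3900*(-11) = -89 - 42900 = -42989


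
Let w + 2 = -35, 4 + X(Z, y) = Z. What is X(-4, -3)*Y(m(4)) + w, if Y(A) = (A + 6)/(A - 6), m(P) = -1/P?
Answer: -741/25 ≈ -29.640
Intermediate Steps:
X(Z, y) = -4 + Z
w = -37 (w = -2 - 35 = -37)
Y(A) = (6 + A)/(-6 + A)
X(-4, -3)*Y(m(4)) + w = (-4 - 4)*((6 - 1/4)/(-6 - 1/4)) - 37 = -8*(6 - 1*¼)/(-6 - 1*¼) - 37 = -8*(6 - ¼)/(-6 - ¼) - 37 = -8*23/((-25/4)*4) - 37 = -(-32)*23/(25*4) - 37 = -8*(-23/25) - 37 = 184/25 - 37 = -741/25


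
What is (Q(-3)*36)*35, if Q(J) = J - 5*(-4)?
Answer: 21420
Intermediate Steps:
Q(J) = 20 + J (Q(J) = J + 20 = 20 + J)
(Q(-3)*36)*35 = ((20 - 3)*36)*35 = (17*36)*35 = 612*35 = 21420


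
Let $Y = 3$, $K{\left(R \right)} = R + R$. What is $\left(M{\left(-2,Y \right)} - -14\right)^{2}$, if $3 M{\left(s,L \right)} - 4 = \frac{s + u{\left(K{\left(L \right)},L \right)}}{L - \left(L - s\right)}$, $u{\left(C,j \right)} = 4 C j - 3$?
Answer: $\frac{625}{36} \approx 17.361$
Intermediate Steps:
$K{\left(R \right)} = 2 R$
$u{\left(C,j \right)} = -3 + 4 C j$ ($u{\left(C,j \right)} = 4 C j - 3 = -3 + 4 C j$)
$M{\left(s,L \right)} = \frac{4}{3} + \frac{-3 + s + 8 L^{2}}{3 s}$ ($M{\left(s,L \right)} = \frac{4}{3} + \frac{\left(s + \left(-3 + 4 \cdot 2 L L\right)\right) \frac{1}{L - \left(L - s\right)}}{3} = \frac{4}{3} + \frac{\left(s + \left(-3 + 8 L^{2}\right)\right) \frac{1}{s}}{3} = \frac{4}{3} + \frac{\left(-3 + s + 8 L^{2}\right) \frac{1}{s}}{3} = \frac{4}{3} + \frac{\frac{1}{s} \left(-3 + s + 8 L^{2}\right)}{3} = \frac{4}{3} + \frac{-3 + s + 8 L^{2}}{3 s}$)
$\left(M{\left(-2,Y \right)} - -14\right)^{2} = \left(\frac{-3 + 5 \left(-2\right) + 8 \cdot 3^{2}}{3 \left(-2\right)} - -14\right)^{2} = \left(\frac{1}{3} \left(- \frac{1}{2}\right) \left(-3 - 10 + 8 \cdot 9\right) + 14\right)^{2} = \left(\frac{1}{3} \left(- \frac{1}{2}\right) \left(-3 - 10 + 72\right) + 14\right)^{2} = \left(\frac{1}{3} \left(- \frac{1}{2}\right) 59 + 14\right)^{2} = \left(- \frac{59}{6} + 14\right)^{2} = \left(\frac{25}{6}\right)^{2} = \frac{625}{36}$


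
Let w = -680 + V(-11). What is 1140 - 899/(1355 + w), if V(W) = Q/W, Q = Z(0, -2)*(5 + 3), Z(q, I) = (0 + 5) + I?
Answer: 8427251/7401 ≈ 1138.7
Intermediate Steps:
Z(q, I) = 5 + I
Q = 24 (Q = (5 - 2)*(5 + 3) = 3*8 = 24)
V(W) = 24/W
w = -7504/11 (w = -680 + 24/(-11) = -680 + 24*(-1/11) = -680 - 24/11 = -7504/11 ≈ -682.18)
1140 - 899/(1355 + w) = 1140 - 899/(1355 - 7504/11) = 1140 - 899/7401/11 = 1140 - 899*11/7401 = 1140 - 9889/7401 = 8427251/7401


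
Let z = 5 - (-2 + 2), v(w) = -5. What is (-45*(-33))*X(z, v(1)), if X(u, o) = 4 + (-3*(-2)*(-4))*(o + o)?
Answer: 362340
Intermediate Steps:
z = 5 (z = 5 - 1*0 = 5 + 0 = 5)
X(u, o) = 4 - 48*o (X(u, o) = 4 + (6*(-4))*(2*o) = 4 - 48*o)
(-45*(-33))*X(z, v(1)) = (-45*(-33))*(4 - 48*(-5)) = 1485*(4 + 240) = 1485*244 = 362340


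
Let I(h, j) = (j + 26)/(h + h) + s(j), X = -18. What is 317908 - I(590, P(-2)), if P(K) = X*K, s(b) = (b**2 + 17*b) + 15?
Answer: 186431119/590 ≈ 3.1599e+5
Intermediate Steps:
s(b) = 15 + b**2 + 17*b
P(K) = -18*K
I(h, j) = 15 + j**2 + 17*j + (26 + j)/(2*h) (I(h, j) = (j + 26)/(h + h) + (15 + j**2 + 17*j) = (26 + j)/((2*h)) + (15 + j**2 + 17*j) = (26 + j)*(1/(2*h)) + (15 + j**2 + 17*j) = (26 + j)/(2*h) + (15 + j**2 + 17*j) = 15 + j**2 + 17*j + (26 + j)/(2*h))
317908 - I(590, P(-2)) = 317908 - (13 + (-18*(-2))/2 + 590*(15 + (-18*(-2))**2 + 17*(-18*(-2))))/590 = 317908 - (13 + (1/2)*36 + 590*(15 + 36**2 + 17*36))/590 = 317908 - (13 + 18 + 590*(15 + 1296 + 612))/590 = 317908 - (13 + 18 + 590*1923)/590 = 317908 - (13 + 18 + 1134570)/590 = 317908 - 1134601/590 = 186431119/590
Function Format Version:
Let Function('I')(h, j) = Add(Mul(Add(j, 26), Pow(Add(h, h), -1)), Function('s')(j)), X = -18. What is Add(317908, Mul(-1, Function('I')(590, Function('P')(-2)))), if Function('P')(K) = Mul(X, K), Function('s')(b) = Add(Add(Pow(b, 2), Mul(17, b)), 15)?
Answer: Rational(186431119, 590) ≈ 3.1599e+5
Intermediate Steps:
Function('s')(b) = Add(15, Pow(b, 2), Mul(17, b))
Function('P')(K) = Mul(-18, K)
Function('I')(h, j) = Add(15, Pow(j, 2), Mul(17, j), Mul(Rational(1, 2), Pow(h, -1), Add(26, j))) (Function('I')(h, j) = Add(Mul(Add(j, 26), Pow(Add(h, h), -1)), Add(15, Pow(j, 2), Mul(17, j))) = Add(Mul(Add(26, j), Pow(Mul(2, h), -1)), Add(15, Pow(j, 2), Mul(17, j))) = Add(Mul(Add(26, j), Mul(Rational(1, 2), Pow(h, -1))), Add(15, Pow(j, 2), Mul(17, j))) = Add(Mul(Rational(1, 2), Pow(h, -1), Add(26, j)), Add(15, Pow(j, 2), Mul(17, j))) = Add(15, Pow(j, 2), Mul(17, j), Mul(Rational(1, 2), Pow(h, -1), Add(26, j))))
Add(317908, Mul(-1, Function('I')(590, Function('P')(-2)))) = Add(317908, Mul(-1, Mul(Pow(590, -1), Add(13, Mul(Rational(1, 2), Mul(-18, -2)), Mul(590, Add(15, Pow(Mul(-18, -2), 2), Mul(17, Mul(-18, -2)))))))) = Add(317908, Mul(-1, Mul(Rational(1, 590), Add(13, Mul(Rational(1, 2), 36), Mul(590, Add(15, Pow(36, 2), Mul(17, 36))))))) = Add(317908, Mul(-1, Mul(Rational(1, 590), Add(13, 18, Mul(590, Add(15, 1296, 612)))))) = Add(317908, Mul(-1, Mul(Rational(1, 590), Add(13, 18, Mul(590, 1923))))) = Add(317908, Mul(-1, Mul(Rational(1, 590), Add(13, 18, 1134570)))) = Add(317908, Mul(-1, Mul(Rational(1, 590), 1134601))) = Add(317908, Mul(-1, Rational(1134601, 590))) = Add(317908, Rational(-1134601, 590)) = Rational(186431119, 590)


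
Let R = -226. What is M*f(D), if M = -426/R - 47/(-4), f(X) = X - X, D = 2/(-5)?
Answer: 0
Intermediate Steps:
D = -⅖ (D = 2*(-⅕) = -⅖ ≈ -0.40000)
f(X) = 0
M = 6163/452 (M = -426/(-226) - 47/(-4) = -426*(-1/226) - 47*(-¼) = 213/113 + 47/4 = 6163/452 ≈ 13.635)
M*f(D) = (6163/452)*0 = 0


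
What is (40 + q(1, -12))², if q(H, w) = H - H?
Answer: 1600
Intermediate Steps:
q(H, w) = 0
(40 + q(1, -12))² = (40 + 0)² = 40² = 1600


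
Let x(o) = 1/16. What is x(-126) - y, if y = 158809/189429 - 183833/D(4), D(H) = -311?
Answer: -557904142877/942598704 ≈ -591.88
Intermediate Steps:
x(o) = 1/16
y = 34872690956/58912419 (y = 158809/189429 - 183833/(-311) = 158809*(1/189429) - 183833*(-1/311) = 158809/189429 + 183833/311 = 34872690956/58912419 ≈ 591.94)
x(-126) - y = 1/16 - 1*34872690956/58912419 = 1/16 - 34872690956/58912419 = -557904142877/942598704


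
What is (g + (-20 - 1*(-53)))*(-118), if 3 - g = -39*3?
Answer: -18054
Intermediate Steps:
g = 120 (g = 3 - (-39)*3 = 3 - 1*(-117) = 3 + 117 = 120)
(g + (-20 - 1*(-53)))*(-118) = (120 + (-20 - 1*(-53)))*(-118) = (120 + (-20 + 53))*(-118) = (120 + 33)*(-118) = 153*(-118) = -18054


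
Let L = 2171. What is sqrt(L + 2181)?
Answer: 16*sqrt(17) ≈ 65.970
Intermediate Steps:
sqrt(L + 2181) = sqrt(2171 + 2181) = sqrt(4352) = 16*sqrt(17)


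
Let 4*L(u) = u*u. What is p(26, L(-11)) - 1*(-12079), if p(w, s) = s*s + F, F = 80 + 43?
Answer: 209873/16 ≈ 13117.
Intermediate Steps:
F = 123
L(u) = u**2/4 (L(u) = (u*u)/4 = u**2/4)
p(w, s) = 123 + s**2 (p(w, s) = s*s + 123 = s**2 + 123 = 123 + s**2)
p(26, L(-11)) - 1*(-12079) = (123 + ((1/4)*(-11)**2)**2) - 1*(-12079) = (123 + ((1/4)*121)**2) + 12079 = (123 + (121/4)**2) + 12079 = (123 + 14641/16) + 12079 = 16609/16 + 12079 = 209873/16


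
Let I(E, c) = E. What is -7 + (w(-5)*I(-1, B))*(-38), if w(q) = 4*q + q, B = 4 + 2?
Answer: -957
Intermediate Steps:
B = 6
w(q) = 5*q
-7 + (w(-5)*I(-1, B))*(-38) = -7 + ((5*(-5))*(-1))*(-38) = -7 - 25*(-1)*(-38) = -7 + 25*(-38) = -7 - 950 = -957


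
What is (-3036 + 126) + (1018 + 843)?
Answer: -1049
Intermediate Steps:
(-3036 + 126) + (1018 + 843) = -2910 + 1861 = -1049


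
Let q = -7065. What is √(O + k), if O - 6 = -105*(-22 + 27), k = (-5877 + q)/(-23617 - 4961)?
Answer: 4*I*√735240495/4763 ≈ 22.772*I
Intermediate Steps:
k = 2157/4763 (k = (-5877 - 7065)/(-23617 - 4961) = -12942/(-28578) = -12942*(-1/28578) = 2157/4763 ≈ 0.45287)
O = -519 (O = 6 - 105*(-22 + 27) = 6 - 105*5 = 6 - 525 = -519)
√(O + k) = √(-519 + 2157/4763) = √(-2469840/4763) = 4*I*√735240495/4763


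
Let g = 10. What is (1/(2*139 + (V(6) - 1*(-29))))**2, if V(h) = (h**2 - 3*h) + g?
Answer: 1/112225 ≈ 8.9107e-6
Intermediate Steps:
V(h) = 10 + h**2 - 3*h (V(h) = (h**2 - 3*h) + 10 = 10 + h**2 - 3*h)
(1/(2*139 + (V(6) - 1*(-29))))**2 = (1/(2*139 + ((10 + 6**2 - 3*6) - 1*(-29))))**2 = (1/(278 + ((10 + 36 - 18) + 29)))**2 = (1/(278 + (28 + 29)))**2 = (1/(278 + 57))**2 = (1/335)**2 = 1/112225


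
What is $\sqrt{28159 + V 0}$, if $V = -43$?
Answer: $\sqrt{28159} \approx 167.81$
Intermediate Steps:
$\sqrt{28159 + V 0} = \sqrt{28159 - 0} = \sqrt{28159 + 0} = \sqrt{28159}$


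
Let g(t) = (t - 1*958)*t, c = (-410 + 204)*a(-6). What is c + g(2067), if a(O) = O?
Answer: 2293539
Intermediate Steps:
c = 1236 (c = (-410 + 204)*(-6) = -206*(-6) = 1236)
g(t) = t*(-958 + t) (g(t) = (t - 958)*t = (-958 + t)*t = t*(-958 + t))
c + g(2067) = 1236 + 2067*(-958 + 2067) = 1236 + 2067*1109 = 1236 + 2292303 = 2293539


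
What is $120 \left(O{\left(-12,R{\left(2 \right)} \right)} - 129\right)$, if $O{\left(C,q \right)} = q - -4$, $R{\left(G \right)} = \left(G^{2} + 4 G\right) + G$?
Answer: $-13320$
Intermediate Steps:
$R{\left(G \right)} = G^{2} + 5 G$
$O{\left(C,q \right)} = 4 + q$ ($O{\left(C,q \right)} = q + 4 = 4 + q$)
$120 \left(O{\left(-12,R{\left(2 \right)} \right)} - 129\right) = 120 \left(\left(4 + 2 \left(5 + 2\right)\right) - 129\right) = 120 \left(\left(4 + 2 \cdot 7\right) - 129\right) = 120 \left(\left(4 + 14\right) - 129\right) = 120 \left(18 - 129\right) = 120 \left(-111\right) = -13320$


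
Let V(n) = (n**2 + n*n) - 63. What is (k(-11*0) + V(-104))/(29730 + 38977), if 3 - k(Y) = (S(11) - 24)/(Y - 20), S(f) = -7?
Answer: 431409/1374140 ≈ 0.31395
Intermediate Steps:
k(Y) = 3 + 31/(-20 + Y) (k(Y) = 3 - (-7 - 24)/(Y - 20) = 3 - (-31)/(-20 + Y) = 3 + 31/(-20 + Y))
V(n) = -63 + 2*n**2 (V(n) = (n**2 + n**2) - 63 = 2*n**2 - 63 = -63 + 2*n**2)
(k(-11*0) + V(-104))/(29730 + 38977) = ((-29 + 3*(-11*0))/(-20 - 11*0) + (-63 + 2*(-104)**2))/(29730 + 38977) = ((-29 + 3*0)/(-20 + 0) + (-63 + 2*10816))/68707 = ((-29 + 0)/(-20) + (-63 + 21632))*(1/68707) = (-1/20*(-29) + 21569)*(1/68707) = (29/20 + 21569)*(1/68707) = (431409/20)*(1/68707) = 431409/1374140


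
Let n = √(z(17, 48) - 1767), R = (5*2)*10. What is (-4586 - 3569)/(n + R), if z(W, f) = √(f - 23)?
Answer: -407750/5881 + 8155*I*√1762/11762 ≈ -69.333 + 29.104*I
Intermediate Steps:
z(W, f) = √(-23 + f)
R = 100 (R = 10*10 = 100)
n = I*√1762 (n = √(√(-23 + 48) - 1767) = √(√25 - 1767) = √(5 - 1767) = √(-1762) = I*√1762 ≈ 41.976*I)
(-4586 - 3569)/(n + R) = (-4586 - 3569)/(I*√1762 + 100) = -8155/(100 + I*√1762)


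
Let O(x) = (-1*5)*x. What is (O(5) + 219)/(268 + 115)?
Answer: 194/383 ≈ 0.50653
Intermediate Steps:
O(x) = -5*x
(O(5) + 219)/(268 + 115) = (-5*5 + 219)/(268 + 115) = (-25 + 219)/383 = 194*(1/383) = 194/383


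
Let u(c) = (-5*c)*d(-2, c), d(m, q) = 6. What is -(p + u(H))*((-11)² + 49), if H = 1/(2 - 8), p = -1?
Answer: -680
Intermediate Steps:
H = -⅙ (H = 1/(-6) = -⅙ ≈ -0.16667)
u(c) = -30*c (u(c) = -5*c*6 = -30*c)
-(p + u(H))*((-11)² + 49) = -(-1 - 30*(-⅙))*((-11)² + 49) = -(-1 + 5)*(121 + 49) = -4*170 = -1*680 = -680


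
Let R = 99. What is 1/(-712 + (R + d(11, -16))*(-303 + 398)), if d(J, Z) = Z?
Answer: 1/7173 ≈ 0.00013941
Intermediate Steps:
1/(-712 + (R + d(11, -16))*(-303 + 398)) = 1/(-712 + (99 - 16)*(-303 + 398)) = 1/(-712 + 83*95) = 1/(-712 + 7885) = 1/7173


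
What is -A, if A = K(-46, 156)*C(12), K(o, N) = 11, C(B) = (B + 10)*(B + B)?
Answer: -5808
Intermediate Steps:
C(B) = 2*B*(10 + B) (C(B) = (10 + B)*(2*B) = 2*B*(10 + B))
A = 5808 (A = 11*(2*12*(10 + 12)) = 11*(2*12*22) = 11*528 = 5808)
-A = -1*5808 = -5808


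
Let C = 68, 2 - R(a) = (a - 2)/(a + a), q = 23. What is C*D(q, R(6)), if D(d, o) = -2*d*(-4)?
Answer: 12512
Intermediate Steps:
R(a) = 2 - (-2 + a)/(2*a) (R(a) = 2 - (a - 2)/(a + a) = 2 - (-2 + a)/(2*a))
D(d, o) = 8*d
C*D(q, R(6)) = 68*(8*23) = 68*184 = 12512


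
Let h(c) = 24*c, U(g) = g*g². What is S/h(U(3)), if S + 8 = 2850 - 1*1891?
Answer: 317/216 ≈ 1.4676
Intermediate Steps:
U(g) = g³
S = 951 (S = -8 + (2850 - 1*1891) = -8 + (2850 - 1891) = -8 + 959 = 951)
S/h(U(3)) = 951/((24*3³)) = 951/((24*27)) = 951/648 = 951*(1/648) = 317/216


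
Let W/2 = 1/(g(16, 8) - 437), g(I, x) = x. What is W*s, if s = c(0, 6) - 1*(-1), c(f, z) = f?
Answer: -2/429 ≈ -0.0046620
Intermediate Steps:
s = 1 (s = 0 - 1*(-1) = 0 + 1 = 1)
W = -2/429 (W = 2/(8 - 437) = 2/(-429) = 2*(-1/429) = -2/429 ≈ -0.0046620)
W*s = -2/429*1 = -2/429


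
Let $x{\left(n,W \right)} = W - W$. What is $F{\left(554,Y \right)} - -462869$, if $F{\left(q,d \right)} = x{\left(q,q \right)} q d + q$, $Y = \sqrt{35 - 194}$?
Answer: $463423$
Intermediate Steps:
$x{\left(n,W \right)} = 0$
$Y = i \sqrt{159}$ ($Y = \sqrt{-159} = i \sqrt{159} \approx 12.61 i$)
$F{\left(q,d \right)} = q$ ($F{\left(q,d \right)} = 0 q d + q = 0 d + q = 0 + q = q$)
$F{\left(554,Y \right)} - -462869 = 554 - -462869 = 554 + 462869 = 463423$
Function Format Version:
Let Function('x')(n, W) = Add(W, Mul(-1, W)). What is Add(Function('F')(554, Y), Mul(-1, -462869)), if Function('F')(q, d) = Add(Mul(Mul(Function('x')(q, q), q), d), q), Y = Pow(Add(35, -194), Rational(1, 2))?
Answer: 463423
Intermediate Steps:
Function('x')(n, W) = 0
Y = Mul(I, Pow(159, Rational(1, 2))) (Y = Pow(-159, Rational(1, 2)) = Mul(I, Pow(159, Rational(1, 2))) ≈ Mul(12.610, I))
Function('F')(q, d) = q (Function('F')(q, d) = Add(Mul(Mul(0, q), d), q) = Add(Mul(0, d), q) = Add(0, q) = q)
Add(Function('F')(554, Y), Mul(-1, -462869)) = Add(554, Mul(-1, -462869)) = Add(554, 462869) = 463423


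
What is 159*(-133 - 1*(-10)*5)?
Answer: -13197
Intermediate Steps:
159*(-133 - 1*(-10)*5) = 159*(-133 + 10*5) = 159*(-133 + 50) = 159*(-83) = -13197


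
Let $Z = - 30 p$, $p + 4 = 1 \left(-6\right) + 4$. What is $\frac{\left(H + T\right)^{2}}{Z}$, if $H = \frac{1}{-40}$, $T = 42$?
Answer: $\frac{2819041}{288000} \approx 9.7883$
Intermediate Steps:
$p = -6$ ($p = -4 + \left(1 \left(-6\right) + 4\right) = -4 + \left(-6 + 4\right) = -4 - 2 = -6$)
$H = - \frac{1}{40} \approx -0.025$
$Z = 180$ ($Z = \left(-30\right) \left(-6\right) = 180$)
$\frac{\left(H + T\right)^{2}}{Z} = \frac{\left(- \frac{1}{40} + 42\right)^{2}}{180} = \left(\frac{1679}{40}\right)^{2} \cdot \frac{1}{180} = \frac{2819041}{1600} \cdot \frac{1}{180} = \frac{2819041}{288000}$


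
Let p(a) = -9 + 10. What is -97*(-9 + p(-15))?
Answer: 776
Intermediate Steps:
p(a) = 1
-97*(-9 + p(-15)) = -97*(-9 + 1) = -97*(-8) = 776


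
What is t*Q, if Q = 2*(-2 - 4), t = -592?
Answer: 7104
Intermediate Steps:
Q = -12 (Q = 2*(-6) = -12)
t*Q = -592*(-12) = 7104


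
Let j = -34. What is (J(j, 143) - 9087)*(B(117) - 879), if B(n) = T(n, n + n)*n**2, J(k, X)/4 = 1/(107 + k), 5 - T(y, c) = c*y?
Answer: 3404968111164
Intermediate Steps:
T(y, c) = 5 - c*y
J(k, X) = 4/(107 + k)
B(n) = n**2*(5 - 2*n**2) (B(n) = (5 - (n + n)*n)*n**2 = (5 - 2*n*n)*n**2 = (5 - 2*n**2)*n**2 = n**2*(5 - 2*n**2))
(J(j, 143) - 9087)*(B(117) - 879) = (4/(107 - 34) - 9087)*(117**2*(5 - 2*117**2) - 879) = (4/73 - 9087)*(13689*(5 - 2*13689) - 879) = (4*(1/73) - 9087)*(13689*(5 - 27378) - 879) = (4/73 - 9087)*(13689*(-27373) - 879) = -663347*(-374708997 - 879)/73 = -663347/73*(-374709876) = 3404968111164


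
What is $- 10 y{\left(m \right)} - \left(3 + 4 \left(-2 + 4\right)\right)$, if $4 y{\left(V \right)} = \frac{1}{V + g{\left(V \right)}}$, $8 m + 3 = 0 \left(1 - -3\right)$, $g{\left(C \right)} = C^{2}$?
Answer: $- \frac{1}{3} \approx -0.33333$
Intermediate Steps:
$m = - \frac{3}{8}$ ($m = - \frac{3}{8} + \frac{0 \left(1 - -3\right)}{8} = - \frac{3}{8} + \frac{0 \left(1 + 3\right)}{8} = - \frac{3}{8} + \frac{0 \cdot 4}{8} = - \frac{3}{8} + \frac{1}{8} \cdot 0 = - \frac{3}{8} + 0 = - \frac{3}{8} \approx -0.375$)
$y{\left(V \right)} = \frac{1}{4 \left(V + V^{2}\right)}$
$- 10 y{\left(m \right)} - \left(3 + 4 \left(-2 + 4\right)\right) = - 10 \frac{1}{4 \left(- \frac{3}{8}\right) \left(1 - \frac{3}{8}\right)} - \left(3 + 4 \left(-2 + 4\right)\right) = - 10 \cdot \frac{1}{4} \left(- \frac{8}{3}\right) \frac{1}{\frac{5}{8}} - 11 = - 10 \cdot \frac{1}{4} \left(- \frac{8}{3}\right) \frac{8}{5} - 11 = \left(-10\right) \left(- \frac{16}{15}\right) - 11 = \frac{32}{3} - 11 = - \frac{1}{3}$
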